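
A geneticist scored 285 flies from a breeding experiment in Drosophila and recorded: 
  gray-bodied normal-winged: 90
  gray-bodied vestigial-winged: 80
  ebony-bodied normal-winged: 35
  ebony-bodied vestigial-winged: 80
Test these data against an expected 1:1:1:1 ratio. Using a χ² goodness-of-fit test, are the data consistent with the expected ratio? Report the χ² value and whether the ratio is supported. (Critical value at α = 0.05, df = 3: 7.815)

25.526; not consistent

Under the 1:1:1:1 hypothesis (Σ ratio = 4, N = 285):
  gray-bodied normal-winged: 285 × 1/4 = 71.25
  gray-bodied vestigial-winged: 285 × 1/4 = 71.25
  ebony-bodied normal-winged: 285 × 1/4 = 71.25
  ebony-bodied vestigial-winged: 285 × 1/4 = 71.25
χ² = Σ (O − E)² / E
  gray-bodied normal-winged: (90 − 71.25)² / 71.25 = 4.9342
  gray-bodied vestigial-winged: (80 − 71.25)² / 71.25 = 1.0746
  ebony-bodied normal-winged: (35 − 71.25)² / 71.25 = 18.4430
  ebony-bodied vestigial-winged: (80 − 71.25)² / 71.25 = 1.0746
χ² = 4.9342 + 1.0746 + 18.4430 + 1.0746 = 25.5264 ≈ 25.526
Degrees of freedom = 4 − 1 = 3; critical value at α = 0.05 is 7.815.
Since 25.526 > 7.815, we reject the null hypothesis — the data do not fit the 1:1:1:1 ratio.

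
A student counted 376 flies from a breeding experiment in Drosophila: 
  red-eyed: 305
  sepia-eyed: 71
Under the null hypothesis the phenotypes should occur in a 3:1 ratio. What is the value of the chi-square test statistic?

7.504

Total ratio parts = 4. Expected numbers out of 376:
  red-eyed: 376 × 3/4 = 282
  sepia-eyed: 376 × 1/4 = 94
χ² = Σ (O − E)² / E
  red-eyed: (305 − 282)² / 282 = 1.8759
  sepia-eyed: (71 − 94)² / 94 = 5.6277
χ² = 1.8759 + 5.6277 = 7.5036 ≈ 7.504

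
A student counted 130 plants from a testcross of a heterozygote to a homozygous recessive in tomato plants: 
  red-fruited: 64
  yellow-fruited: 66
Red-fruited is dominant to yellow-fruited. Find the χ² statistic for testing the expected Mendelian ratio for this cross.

0.031

A testcross of a heterozygote (Aa × aa) gives a 1:1 phenotypic ratio.
Total ratio parts = 2. Expected numbers out of 130:
  red-fruited: 130 × 1/2 = 65
  yellow-fruited: 130 × 1/2 = 65
χ² = Σ (O − E)² / E
  red-fruited: (64 − 65)² / 65 = 0.0154
  yellow-fruited: (66 − 65)² / 65 = 0.0154
χ² = 0.0154 + 0.0154 = 0.0308 ≈ 0.031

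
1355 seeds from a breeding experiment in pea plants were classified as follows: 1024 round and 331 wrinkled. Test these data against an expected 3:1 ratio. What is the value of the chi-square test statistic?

0.236

The 3:1 ratio has 4 parts, so with N = 1355 the expected counts are:
  round: 1355 × 3/4 = 1016.25
  wrinkled: 1355 × 1/4 = 338.75
χ² = Σ (O − E)² / E
  round: (1024 − 1016.25)² / 1016.25 = 0.0591
  wrinkled: (331 − 338.75)² / 338.75 = 0.1773
χ² = 0.0591 + 0.1773 = 0.2364 ≈ 0.236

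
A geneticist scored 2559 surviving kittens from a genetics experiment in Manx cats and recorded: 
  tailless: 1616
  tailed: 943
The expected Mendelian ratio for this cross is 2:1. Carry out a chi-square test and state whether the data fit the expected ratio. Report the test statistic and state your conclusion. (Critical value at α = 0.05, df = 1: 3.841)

Expected counts for N = 2559 under a 2:1 ratio (total parts = 3):
  tailless: 2559 × 2/3 = 1706
  tailed: 2559 × 1/3 = 853
χ² = Σ (O − E)² / E
  tailless: (1616 − 1706)² / 1706 = 4.7479
  tailed: (943 − 853)² / 853 = 9.4959
χ² = 4.7479 + 9.4959 = 14.2438 ≈ 14.244
Degrees of freedom = 2 − 1 = 1; critical value at α = 0.05 is 3.841.
Since 14.244 > 3.841, we reject the null hypothesis — the data do not fit the 2:1 ratio.

14.244; not consistent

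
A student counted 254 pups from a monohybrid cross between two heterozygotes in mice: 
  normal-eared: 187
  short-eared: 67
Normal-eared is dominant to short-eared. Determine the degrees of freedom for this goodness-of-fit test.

1

For a monohybrid cross between heterozygotes with complete dominance, the expected phenotypic ratio is 3:1.
A goodness-of-fit test with 2 phenotype classes has df = 2 − 1 = 1.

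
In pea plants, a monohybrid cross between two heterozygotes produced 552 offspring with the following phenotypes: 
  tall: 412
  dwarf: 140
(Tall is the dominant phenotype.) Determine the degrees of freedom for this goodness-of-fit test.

1

For a monohybrid cross between heterozygotes with complete dominance, the expected phenotypic ratio is 3:1.
A goodness-of-fit test with 2 phenotype classes has df = 2 − 1 = 1.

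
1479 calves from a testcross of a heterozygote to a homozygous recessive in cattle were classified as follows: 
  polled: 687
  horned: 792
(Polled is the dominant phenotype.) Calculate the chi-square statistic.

A testcross of a heterozygote (Aa × aa) gives a 1:1 phenotypic ratio.
Expected counts for N = 1479 under a 1:1 ratio (total parts = 2):
  polled: 1479 × 1/2 = 739.5
  horned: 1479 × 1/2 = 739.5
χ² = Σ (O − E)² / E
  polled: (687 − 739.5)² / 739.5 = 3.7272
  horned: (792 − 739.5)² / 739.5 = 3.7272
χ² = 3.7272 + 3.7272 = 7.4544 ≈ 7.454

7.454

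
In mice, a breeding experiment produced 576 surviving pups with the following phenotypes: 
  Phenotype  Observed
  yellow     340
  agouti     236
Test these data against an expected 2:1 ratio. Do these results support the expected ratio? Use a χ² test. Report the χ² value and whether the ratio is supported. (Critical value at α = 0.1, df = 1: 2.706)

Expected counts for N = 576 under a 2:1 ratio (total parts = 3):
  yellow: 576 × 2/3 = 384
  agouti: 576 × 1/3 = 192
χ² = Σ (O − E)² / E
  yellow: (340 − 384)² / 384 = 5.0417
  agouti: (236 − 192)² / 192 = 10.0833
χ² = 5.0417 + 10.0833 = 15.125
Degrees of freedom = 2 − 1 = 1; critical value at α = 0.1 is 2.706.
Since 15.125 > 2.706, we reject the null hypothesis — the data do not fit the 2:1 ratio.

15.125; not consistent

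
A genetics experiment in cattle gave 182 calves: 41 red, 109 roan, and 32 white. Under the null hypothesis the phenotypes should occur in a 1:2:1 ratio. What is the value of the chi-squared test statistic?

8.011

The 1:2:1 ratio has 4 parts, so with N = 182 the expected counts are:
  red: 182 × 1/4 = 45.5
  roan: 182 × 2/4 = 91
  white: 182 × 1/4 = 45.5
χ² = Σ (O − E)² / E
  red: (41 − 45.5)² / 45.5 = 0.4451
  roan: (109 − 91)² / 91 = 3.5604
  white: (32 − 45.5)² / 45.5 = 4.0055
χ² = 0.4451 + 3.5604 + 4.0055 = 8.011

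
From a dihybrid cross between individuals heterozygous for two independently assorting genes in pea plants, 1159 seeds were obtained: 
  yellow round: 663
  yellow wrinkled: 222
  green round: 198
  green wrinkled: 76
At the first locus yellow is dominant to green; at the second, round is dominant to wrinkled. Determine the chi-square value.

2.180

A dihybrid F₂ with independent assortment and complete dominance at both loci gives a 9:3:3:1 phenotypic ratio.
Under the 9:3:3:1 hypothesis (Σ ratio = 16, N = 1159):
  yellow round: 1159 × 9/16 = 651.9375
  yellow wrinkled: 1159 × 3/16 = 217.3125
  green round: 1159 × 3/16 = 217.3125
  green wrinkled: 1159 × 1/16 = 72.4375
χ² = Σ (O − E)² / E
  yellow round: (663 − 651.9375)² / 651.9375 = 0.1877
  yellow wrinkled: (222 − 217.3125)² / 217.3125 = 0.1011
  green round: (198 − 217.3125)² / 217.3125 = 1.7163
  green wrinkled: (76 − 72.4375)² / 72.4375 = 0.1752
χ² = 0.1877 + 0.1011 + 1.7163 + 0.1752 = 2.1803 ≈ 2.180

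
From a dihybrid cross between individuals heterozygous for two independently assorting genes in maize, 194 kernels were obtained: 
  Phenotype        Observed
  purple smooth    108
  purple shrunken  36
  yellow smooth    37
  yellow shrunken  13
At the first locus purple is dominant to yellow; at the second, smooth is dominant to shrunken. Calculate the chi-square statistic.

A dihybrid F₂ with independent assortment and complete dominance at both loci gives a 9:3:3:1 phenotypic ratio.
Total ratio parts = 16. Expected numbers out of 194:
  purple smooth: 194 × 9/16 = 109.125
  purple shrunken: 194 × 3/16 = 36.375
  yellow smooth: 194 × 3/16 = 36.375
  yellow shrunken: 194 × 1/16 = 12.125
χ² = Σ (O − E)² / E
  purple smooth: (108 − 109.125)² / 109.125 = 0.0116
  purple shrunken: (36 − 36.375)² / 36.375 = 0.0039
  yellow smooth: (37 − 36.375)² / 36.375 = 0.0107
  yellow shrunken: (13 − 12.125)² / 12.125 = 0.0631
χ² = 0.0116 + 0.0039 + 0.0107 + 0.0631 = 0.0893 ≈ 0.089

0.089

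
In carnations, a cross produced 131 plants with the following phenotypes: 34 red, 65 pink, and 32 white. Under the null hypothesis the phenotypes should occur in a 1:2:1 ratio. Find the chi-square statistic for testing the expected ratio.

The 1:2:1 ratio has 4 parts, so with N = 131 the expected counts are:
  red: 131 × 1/4 = 32.75
  pink: 131 × 2/4 = 65.5
  white: 131 × 1/4 = 32.75
χ² = Σ (O − E)² / E
  red: (34 − 32.75)² / 32.75 = 0.0477
  pink: (65 − 65.5)² / 65.5 = 0.0038
  white: (32 − 32.75)² / 32.75 = 0.0172
χ² = 0.0477 + 0.0038 + 0.0172 = 0.0687 ≈ 0.069

0.069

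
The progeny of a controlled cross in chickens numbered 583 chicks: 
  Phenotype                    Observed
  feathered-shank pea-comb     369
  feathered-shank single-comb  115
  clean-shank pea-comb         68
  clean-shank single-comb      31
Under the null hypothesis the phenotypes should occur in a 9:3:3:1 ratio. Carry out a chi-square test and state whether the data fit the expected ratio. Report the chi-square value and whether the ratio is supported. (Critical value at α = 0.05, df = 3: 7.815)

Under the 9:3:3:1 hypothesis (Σ ratio = 16, N = 583):
  feathered-shank pea-comb: 583 × 9/16 = 327.9375
  feathered-shank single-comb: 583 × 3/16 = 109.3125
  clean-shank pea-comb: 583 × 3/16 = 109.3125
  clean-shank single-comb: 583 × 1/16 = 36.4375
χ² = Σ (O − E)² / E
  feathered-shank pea-comb: (369 − 327.9375)² / 327.9375 = 5.1416
  feathered-shank single-comb: (115 − 109.3125)² / 109.3125 = 0.2959
  clean-shank pea-comb: (68 − 109.3125)² / 109.3125 = 15.6132
  clean-shank single-comb: (31 − 36.4375)² / 36.4375 = 0.8114
χ² = 5.1416 + 0.2959 + 15.6132 + 0.8114 = 21.8621 ≈ 21.862
Degrees of freedom = 4 − 1 = 3; critical value at α = 0.05 is 7.815.
Since 21.862 > 7.815, we reject the null hypothesis — the data do not fit the 9:3:3:1 ratio.

21.862; not consistent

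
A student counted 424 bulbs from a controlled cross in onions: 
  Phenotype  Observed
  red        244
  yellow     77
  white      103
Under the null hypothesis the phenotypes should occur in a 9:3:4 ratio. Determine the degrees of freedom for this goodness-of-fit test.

A goodness-of-fit test with 3 phenotype classes has df = 3 − 1 = 2.

2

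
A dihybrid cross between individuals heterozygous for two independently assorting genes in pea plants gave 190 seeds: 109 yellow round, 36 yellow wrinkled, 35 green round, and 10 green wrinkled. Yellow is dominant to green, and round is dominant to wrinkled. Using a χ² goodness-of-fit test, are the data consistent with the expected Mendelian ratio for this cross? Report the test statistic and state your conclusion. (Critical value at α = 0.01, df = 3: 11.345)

0.353; consistent

A dihybrid F₂ with independent assortment and complete dominance at both loci gives a 9:3:3:1 phenotypic ratio.
Under the 9:3:3:1 hypothesis (Σ ratio = 16, N = 190):
  yellow round: 190 × 9/16 = 106.875
  yellow wrinkled: 190 × 3/16 = 35.625
  green round: 190 × 3/16 = 35.625
  green wrinkled: 190 × 1/16 = 11.875
χ² = Σ (O − E)² / E
  yellow round: (109 − 106.875)² / 106.875 = 0.0423
  yellow wrinkled: (36 − 35.625)² / 35.625 = 0.0039
  green round: (35 − 35.625)² / 35.625 = 0.0110
  green wrinkled: (10 − 11.875)² / 11.875 = 0.2961
χ² = 0.0423 + 0.0039 + 0.0110 + 0.2961 = 0.3533 ≈ 0.353
Degrees of freedom = 4 − 1 = 3; critical value at α = 0.01 is 11.345.
Since 0.353 < 11.345, we fail to reject the null hypothesis — the data are consistent with the 9:3:3:1 ratio.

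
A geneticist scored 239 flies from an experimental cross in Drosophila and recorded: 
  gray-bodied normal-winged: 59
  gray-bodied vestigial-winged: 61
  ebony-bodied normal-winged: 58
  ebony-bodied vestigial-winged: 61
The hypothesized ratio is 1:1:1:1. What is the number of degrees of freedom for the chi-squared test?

A goodness-of-fit test with 4 phenotype classes has df = 4 − 1 = 3.

3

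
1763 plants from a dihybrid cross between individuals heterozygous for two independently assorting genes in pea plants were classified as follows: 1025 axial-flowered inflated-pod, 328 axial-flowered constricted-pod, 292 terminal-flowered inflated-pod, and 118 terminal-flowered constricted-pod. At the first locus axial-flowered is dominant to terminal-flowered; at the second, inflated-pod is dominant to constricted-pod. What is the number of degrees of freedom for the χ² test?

A dihybrid F₂ with independent assortment and complete dominance at both loci gives a 9:3:3:1 phenotypic ratio.
A goodness-of-fit test with 4 phenotype classes has df = 4 − 1 = 3.

3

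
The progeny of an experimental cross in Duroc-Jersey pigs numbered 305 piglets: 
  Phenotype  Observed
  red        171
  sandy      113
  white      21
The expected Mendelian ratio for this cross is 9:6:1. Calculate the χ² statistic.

The 9:6:1 ratio has 16 parts, so with N = 305 the expected counts are:
  red: 305 × 9/16 = 171.5625
  sandy: 305 × 6/16 = 114.375
  white: 305 × 1/16 = 19.0625
χ² = Σ (O − E)² / E
  red: (171 − 171.5625)² / 171.5625 = 0.0018
  sandy: (113 − 114.375)² / 114.375 = 0.0165
  white: (21 − 19.0625)² / 19.0625 = 0.1969
χ² = 0.0018 + 0.0165 + 0.1969 = 0.2152 ≈ 0.215

0.215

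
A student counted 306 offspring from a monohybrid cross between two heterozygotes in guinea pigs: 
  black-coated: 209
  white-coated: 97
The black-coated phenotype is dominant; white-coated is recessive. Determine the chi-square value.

7.325

For a monohybrid cross between heterozygotes with complete dominance, the expected phenotypic ratio is 3:1.
The 3:1 ratio has 4 parts, so with N = 306 the expected counts are:
  black-coated: 306 × 3/4 = 229.5
  white-coated: 306 × 1/4 = 76.5
χ² = Σ (O − E)² / E
  black-coated: (209 − 229.5)² / 229.5 = 1.8312
  white-coated: (97 − 76.5)² / 76.5 = 5.4935
χ² = 1.8312 + 5.4935 = 7.3247 ≈ 7.325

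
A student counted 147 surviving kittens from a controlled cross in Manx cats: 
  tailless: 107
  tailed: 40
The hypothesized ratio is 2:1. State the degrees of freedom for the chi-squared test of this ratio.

1

A goodness-of-fit test with 2 phenotype classes has df = 2 − 1 = 1.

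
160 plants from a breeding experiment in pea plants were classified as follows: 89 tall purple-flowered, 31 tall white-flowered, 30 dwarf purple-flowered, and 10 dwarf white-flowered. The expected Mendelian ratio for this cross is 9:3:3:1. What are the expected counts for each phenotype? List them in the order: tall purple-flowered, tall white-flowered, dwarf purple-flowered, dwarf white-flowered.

90, 30, 30, 10

Expected counts for N = 160 under a 9:3:3:1 ratio (total parts = 16):
  tall purple-flowered: 160 × 9/16 = 90
  tall white-flowered: 160 × 3/16 = 30
  dwarf purple-flowered: 160 × 3/16 = 30
  dwarf white-flowered: 160 × 1/16 = 10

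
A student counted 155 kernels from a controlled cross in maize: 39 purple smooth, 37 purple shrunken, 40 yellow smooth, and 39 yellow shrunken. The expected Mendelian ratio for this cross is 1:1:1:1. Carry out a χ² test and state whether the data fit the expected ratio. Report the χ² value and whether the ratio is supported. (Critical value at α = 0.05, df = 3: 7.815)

0.123; consistent

Under the 1:1:1:1 hypothesis (Σ ratio = 4, N = 155):
  purple smooth: 155 × 1/4 = 38.75
  purple shrunken: 155 × 1/4 = 38.75
  yellow smooth: 155 × 1/4 = 38.75
  yellow shrunken: 155 × 1/4 = 38.75
χ² = Σ (O − E)² / E
  purple smooth: (39 − 38.75)² / 38.75 = 0.0016
  purple shrunken: (37 − 38.75)² / 38.75 = 0.0790
  yellow smooth: (40 − 38.75)² / 38.75 = 0.0403
  yellow shrunken: (39 − 38.75)² / 38.75 = 0.0016
χ² = 0.0016 + 0.0790 + 0.0403 + 0.0016 = 0.1225 ≈ 0.123
Degrees of freedom = 4 − 1 = 3; critical value at α = 0.05 is 7.815.
Since 0.123 < 7.815, we fail to reject the null hypothesis — the data are consistent with the 1:1:1:1 ratio.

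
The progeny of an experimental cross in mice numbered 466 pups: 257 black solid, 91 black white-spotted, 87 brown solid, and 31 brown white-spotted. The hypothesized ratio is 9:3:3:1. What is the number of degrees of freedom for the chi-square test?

A goodness-of-fit test with 4 phenotype classes has df = 4 − 1 = 3.

3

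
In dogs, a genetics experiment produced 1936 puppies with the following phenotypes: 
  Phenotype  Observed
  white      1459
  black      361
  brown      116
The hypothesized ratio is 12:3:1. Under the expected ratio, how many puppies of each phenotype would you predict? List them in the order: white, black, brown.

Total ratio parts = 16. Expected numbers out of 1936:
  white: 1936 × 12/16 = 1452
  black: 1936 × 3/16 = 363
  brown: 1936 × 1/16 = 121

1452, 363, 121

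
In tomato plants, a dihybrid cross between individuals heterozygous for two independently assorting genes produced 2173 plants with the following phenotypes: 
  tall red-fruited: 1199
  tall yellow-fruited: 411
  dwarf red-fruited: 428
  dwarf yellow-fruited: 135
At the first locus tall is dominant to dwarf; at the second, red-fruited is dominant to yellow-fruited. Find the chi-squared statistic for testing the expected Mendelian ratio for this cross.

A dihybrid F₂ with independent assortment and complete dominance at both loci gives a 9:3:3:1 phenotypic ratio.
Under the 9:3:3:1 hypothesis (Σ ratio = 16, N = 2173):
  tall red-fruited: 2173 × 9/16 = 1222.3125
  tall yellow-fruited: 2173 × 3/16 = 407.4375
  dwarf red-fruited: 2173 × 3/16 = 407.4375
  dwarf yellow-fruited: 2173 × 1/16 = 135.8125
χ² = Σ (O − E)² / E
  tall red-fruited: (1199 − 1222.3125)² / 1222.3125 = 0.4446
  tall yellow-fruited: (411 − 407.4375)² / 407.4375 = 0.0311
  dwarf red-fruited: (428 − 407.4375)² / 407.4375 = 1.0377
  dwarf yellow-fruited: (135 − 135.8125)² / 135.8125 = 0.0049
χ² = 0.4446 + 0.0311 + 1.0377 + 0.0049 = 1.5183 ≈ 1.518

1.518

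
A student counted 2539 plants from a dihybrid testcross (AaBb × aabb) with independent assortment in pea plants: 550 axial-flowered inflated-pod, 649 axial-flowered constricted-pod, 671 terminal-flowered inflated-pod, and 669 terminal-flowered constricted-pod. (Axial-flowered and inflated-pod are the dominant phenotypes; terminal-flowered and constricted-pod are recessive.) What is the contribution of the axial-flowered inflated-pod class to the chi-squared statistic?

11.316

A dihybrid testcross with independent assortment gives a 1:1:1:1 ratio.
Under the 1:1:1:1 hypothesis (Σ ratio = 4, N = 2539):
  axial-flowered inflated-pod: 2539 × 1/4 = 634.75
  axial-flowered constricted-pod: 2539 × 1/4 = 634.75
  terminal-flowered inflated-pod: 2539 × 1/4 = 634.75
  terminal-flowered constricted-pod: 2539 × 1/4 = 634.75
Contribution of axial-flowered inflated-pod: (550 − 634.75)² / 634.75 = 11.3156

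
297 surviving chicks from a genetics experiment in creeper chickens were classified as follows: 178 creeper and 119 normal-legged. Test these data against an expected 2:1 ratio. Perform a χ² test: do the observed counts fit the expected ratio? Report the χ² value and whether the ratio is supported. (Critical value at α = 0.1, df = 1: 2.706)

Total ratio parts = 3. Expected numbers out of 297:
  creeper: 297 × 2/3 = 198
  normal-legged: 297 × 1/3 = 99
χ² = Σ (O − E)² / E
  creeper: (178 − 198)² / 198 = 2.0202
  normal-legged: (119 − 99)² / 99 = 4.0404
χ² = 2.0202 + 4.0404 = 6.0606 ≈ 6.061
Degrees of freedom = 2 − 1 = 1; critical value at α = 0.1 is 2.706.
Since 6.061 > 2.706, we reject the null hypothesis — the data do not fit the 2:1 ratio.

6.061; not consistent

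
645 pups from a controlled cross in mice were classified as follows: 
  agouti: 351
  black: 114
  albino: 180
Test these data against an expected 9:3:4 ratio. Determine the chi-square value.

Expected counts for N = 645 under a 9:3:4 ratio (total parts = 16):
  agouti: 645 × 9/16 = 362.8125
  black: 645 × 3/16 = 120.9375
  albino: 645 × 4/16 = 161.25
χ² = Σ (O − E)² / E
  agouti: (351 − 362.8125)² / 362.8125 = 0.3846
  black: (114 − 120.9375)² / 120.9375 = 0.3980
  albino: (180 − 161.25)² / 161.25 = 2.1802
χ² = 0.3846 + 0.3980 + 2.1802 = 2.9628 ≈ 2.963

2.963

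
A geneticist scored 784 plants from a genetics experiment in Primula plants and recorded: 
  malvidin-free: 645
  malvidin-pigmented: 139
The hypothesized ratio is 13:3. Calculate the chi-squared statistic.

0.536

Total ratio parts = 16. Expected numbers out of 784:
  malvidin-free: 784 × 13/16 = 637
  malvidin-pigmented: 784 × 3/16 = 147
χ² = Σ (O − E)² / E
  malvidin-free: (645 − 637)² / 637 = 0.1005
  malvidin-pigmented: (139 − 147)² / 147 = 0.4354
χ² = 0.1005 + 0.4354 = 0.5359 ≈ 0.536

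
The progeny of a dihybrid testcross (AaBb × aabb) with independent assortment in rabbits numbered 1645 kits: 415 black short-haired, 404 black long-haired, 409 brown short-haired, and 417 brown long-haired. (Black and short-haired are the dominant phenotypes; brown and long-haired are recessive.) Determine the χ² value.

A dihybrid testcross with independent assortment gives a 1:1:1:1 ratio.
Total ratio parts = 4. Expected numbers out of 1645:
  black short-haired: 1645 × 1/4 = 411.25
  black long-haired: 1645 × 1/4 = 411.25
  brown short-haired: 1645 × 1/4 = 411.25
  brown long-haired: 1645 × 1/4 = 411.25
χ² = Σ (O − E)² / E
  black short-haired: (415 − 411.25)² / 411.25 = 0.0342
  black long-haired: (404 − 411.25)² / 411.25 = 0.1278
  brown short-haired: (409 − 411.25)² / 411.25 = 0.0123
  brown long-haired: (417 − 411.25)² / 411.25 = 0.0804
χ² = 0.0342 + 0.1278 + 0.0123 + 0.0804 = 0.2547 ≈ 0.255

0.255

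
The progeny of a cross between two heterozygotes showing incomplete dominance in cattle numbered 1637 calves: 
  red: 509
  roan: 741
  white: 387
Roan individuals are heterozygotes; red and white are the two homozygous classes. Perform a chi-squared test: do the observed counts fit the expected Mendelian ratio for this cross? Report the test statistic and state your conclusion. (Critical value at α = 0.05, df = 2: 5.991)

With incomplete dominance, a heterozygote × heterozygote cross gives a 1:2:1 phenotypic ratio.
The 1:2:1 ratio has 4 parts, so with N = 1637 the expected counts are:
  red: 1637 × 1/4 = 409.25
  roan: 1637 × 2/4 = 818.5
  white: 1637 × 1/4 = 409.25
χ² = Σ (O − E)² / E
  red: (509 − 409.25)² / 409.25 = 24.3129
  roan: (741 − 818.5)² / 818.5 = 7.3381
  white: (387 − 409.25)² / 409.25 = 1.2097
χ² = 24.3129 + 7.3381 + 1.2097 = 32.8607 ≈ 32.861
Degrees of freedom = 3 − 1 = 2; critical value at α = 0.05 is 5.991.
Since 32.861 > 5.991, we reject the null hypothesis — the data do not fit the 1:2:1 ratio.

32.861; not consistent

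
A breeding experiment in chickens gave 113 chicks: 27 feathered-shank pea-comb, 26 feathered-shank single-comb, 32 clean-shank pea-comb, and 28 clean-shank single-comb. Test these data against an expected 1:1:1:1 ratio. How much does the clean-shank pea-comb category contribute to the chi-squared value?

0.498

Expected counts for N = 113 under a 1:1:1:1 ratio (total parts = 4):
  feathered-shank pea-comb: 113 × 1/4 = 28.25
  feathered-shank single-comb: 113 × 1/4 = 28.25
  clean-shank pea-comb: 113 × 1/4 = 28.25
  clean-shank single-comb: 113 × 1/4 = 28.25
Contribution of clean-shank pea-comb: (32 − 28.25)² / 28.25 = 0.4978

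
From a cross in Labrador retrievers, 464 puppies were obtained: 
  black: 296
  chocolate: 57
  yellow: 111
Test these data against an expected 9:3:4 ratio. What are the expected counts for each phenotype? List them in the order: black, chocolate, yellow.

Expected counts for N = 464 under a 9:3:4 ratio (total parts = 16):
  black: 464 × 9/16 = 261
  chocolate: 464 × 3/16 = 87
  yellow: 464 × 4/16 = 116

261, 87, 116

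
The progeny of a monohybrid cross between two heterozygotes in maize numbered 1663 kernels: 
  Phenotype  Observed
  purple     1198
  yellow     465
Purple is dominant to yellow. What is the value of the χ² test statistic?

7.779

For a monohybrid cross between heterozygotes with complete dominance, the expected phenotypic ratio is 3:1.
Under the 3:1 hypothesis (Σ ratio = 4, N = 1663):
  purple: 1663 × 3/4 = 1247.25
  yellow: 1663 × 1/4 = 415.75
χ² = Σ (O − E)² / E
  purple: (1198 − 1247.25)² / 1247.25 = 1.9447
  yellow: (465 − 415.75)² / 415.75 = 5.8342
χ² = 1.9447 + 5.8342 = 7.7789 ≈ 7.779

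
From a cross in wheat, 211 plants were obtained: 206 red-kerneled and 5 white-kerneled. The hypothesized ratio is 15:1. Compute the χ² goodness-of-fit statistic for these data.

Expected counts for N = 211 under a 15:1 ratio (total parts = 16):
  red-kerneled: 211 × 15/16 = 197.8125
  white-kerneled: 211 × 1/16 = 13.1875
χ² = Σ (O − E)² / E
  red-kerneled: (206 − 197.8125)² / 197.8125 = 0.3389
  white-kerneled: (5 − 13.1875)² / 13.1875 = 5.0832
χ² = 0.3389 + 5.0832 = 5.4221 ≈ 5.422

5.422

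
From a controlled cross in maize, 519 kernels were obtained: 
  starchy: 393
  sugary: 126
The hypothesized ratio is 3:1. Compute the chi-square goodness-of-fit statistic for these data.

0.145

Expected counts for N = 519 under a 3:1 ratio (total parts = 4):
  starchy: 519 × 3/4 = 389.25
  sugary: 519 × 1/4 = 129.75
χ² = Σ (O − E)² / E
  starchy: (393 − 389.25)² / 389.25 = 0.0361
  sugary: (126 − 129.75)² / 129.75 = 0.1084
χ² = 0.0361 + 0.1084 = 0.1445 ≈ 0.145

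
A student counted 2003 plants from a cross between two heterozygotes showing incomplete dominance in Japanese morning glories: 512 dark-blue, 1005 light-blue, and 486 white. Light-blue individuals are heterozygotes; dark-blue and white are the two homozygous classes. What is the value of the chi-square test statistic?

0.699

With incomplete dominance, a heterozygote × heterozygote cross gives a 1:2:1 phenotypic ratio.
The 1:2:1 ratio has 4 parts, so with N = 2003 the expected counts are:
  dark-blue: 2003 × 1/4 = 500.75
  light-blue: 2003 × 2/4 = 1001.5
  white: 2003 × 1/4 = 500.75
χ² = Σ (O − E)² / E
  dark-blue: (512 − 500.75)² / 500.75 = 0.2527
  light-blue: (1005 − 1001.5)² / 1001.5 = 0.0122
  white: (486 − 500.75)² / 500.75 = 0.4345
χ² = 0.2527 + 0.0122 + 0.4345 = 0.6994 ≈ 0.699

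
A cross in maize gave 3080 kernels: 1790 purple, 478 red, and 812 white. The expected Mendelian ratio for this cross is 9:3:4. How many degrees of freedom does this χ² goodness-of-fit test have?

A goodness-of-fit test with 3 phenotype classes has df = 3 − 1 = 2.

2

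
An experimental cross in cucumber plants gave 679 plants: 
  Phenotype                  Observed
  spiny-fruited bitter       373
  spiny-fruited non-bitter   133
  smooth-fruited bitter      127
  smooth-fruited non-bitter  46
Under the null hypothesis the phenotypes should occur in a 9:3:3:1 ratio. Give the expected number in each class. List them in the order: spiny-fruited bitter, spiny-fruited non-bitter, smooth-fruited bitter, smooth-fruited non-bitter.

Under the 9:3:3:1 hypothesis (Σ ratio = 16, N = 679):
  spiny-fruited bitter: 679 × 9/16 = 381.9375
  spiny-fruited non-bitter: 679 × 3/16 = 127.3125
  smooth-fruited bitter: 679 × 3/16 = 127.3125
  smooth-fruited non-bitter: 679 × 1/16 = 42.4375

381.9375, 127.3125, 127.3125, 42.4375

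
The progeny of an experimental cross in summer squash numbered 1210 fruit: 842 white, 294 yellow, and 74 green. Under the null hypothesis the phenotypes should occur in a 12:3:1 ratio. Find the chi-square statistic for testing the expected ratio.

24.623

Total ratio parts = 16. Expected numbers out of 1210:
  white: 1210 × 12/16 = 907.5
  yellow: 1210 × 3/16 = 226.875
  green: 1210 × 1/16 = 75.625
χ² = Σ (O − E)² / E
  white: (842 − 907.5)² / 907.5 = 4.7275
  yellow: (294 − 226.875)² / 226.875 = 19.8601
  green: (74 − 75.625)² / 75.625 = 0.0349
χ² = 4.7275 + 19.8601 + 0.0349 = 24.6225 ≈ 24.623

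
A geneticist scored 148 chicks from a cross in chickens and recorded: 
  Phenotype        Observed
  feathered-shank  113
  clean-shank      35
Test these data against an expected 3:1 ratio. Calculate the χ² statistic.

0.144

Under the 3:1 hypothesis (Σ ratio = 4, N = 148):
  feathered-shank: 148 × 3/4 = 111
  clean-shank: 148 × 1/4 = 37
χ² = Σ (O − E)² / E
  feathered-shank: (113 − 111)² / 111 = 0.0360
  clean-shank: (35 − 37)² / 37 = 0.1081
χ² = 0.0360 + 0.1081 = 0.1441 ≈ 0.144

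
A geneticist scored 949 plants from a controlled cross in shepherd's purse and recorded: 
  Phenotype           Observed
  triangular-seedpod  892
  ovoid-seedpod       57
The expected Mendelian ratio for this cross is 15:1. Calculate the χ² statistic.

Under the 15:1 hypothesis (Σ ratio = 16, N = 949):
  triangular-seedpod: 949 × 15/16 = 889.6875
  ovoid-seedpod: 949 × 1/16 = 59.3125
χ² = Σ (O − E)² / E
  triangular-seedpod: (892 − 889.6875)² / 889.6875 = 0.0060
  ovoid-seedpod: (57 − 59.3125)² / 59.3125 = 0.0902
χ² = 0.0060 + 0.0902 = 0.0962 ≈ 0.096

0.096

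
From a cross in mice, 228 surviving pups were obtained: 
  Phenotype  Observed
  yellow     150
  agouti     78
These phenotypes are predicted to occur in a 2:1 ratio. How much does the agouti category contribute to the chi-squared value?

Expected counts for N = 228 under a 2:1 ratio (total parts = 3):
  yellow: 228 × 2/3 = 152
  agouti: 228 × 1/3 = 76
Contribution of agouti: (78 − 76)² / 76 = 0.0526

0.053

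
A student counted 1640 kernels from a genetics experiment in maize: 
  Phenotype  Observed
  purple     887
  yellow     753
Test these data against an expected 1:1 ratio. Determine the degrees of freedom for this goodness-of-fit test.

A goodness-of-fit test with 2 phenotype classes has df = 2 − 1 = 1.

1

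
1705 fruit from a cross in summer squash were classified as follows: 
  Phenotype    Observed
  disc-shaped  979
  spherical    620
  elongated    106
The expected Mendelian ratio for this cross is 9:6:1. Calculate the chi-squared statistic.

1.005

Total ratio parts = 16. Expected numbers out of 1705:
  disc-shaped: 1705 × 9/16 = 959.0625
  spherical: 1705 × 6/16 = 639.375
  elongated: 1705 × 1/16 = 106.5625
χ² = Σ (O − E)² / E
  disc-shaped: (979 − 959.0625)² / 959.0625 = 0.4145
  spherical: (620 − 639.375)² / 639.375 = 0.5871
  elongated: (106 − 106.5625)² / 106.5625 = 0.0030
χ² = 0.4145 + 0.5871 + 0.0030 = 1.0046 ≈ 1.005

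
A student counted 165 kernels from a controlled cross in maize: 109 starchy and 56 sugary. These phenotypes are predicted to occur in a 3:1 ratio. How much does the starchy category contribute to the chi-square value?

1.758

Total ratio parts = 4. Expected numbers out of 165:
  starchy: 165 × 3/4 = 123.75
  sugary: 165 × 1/4 = 41.25
Contribution of starchy: (109 − 123.75)² / 123.75 = 1.7581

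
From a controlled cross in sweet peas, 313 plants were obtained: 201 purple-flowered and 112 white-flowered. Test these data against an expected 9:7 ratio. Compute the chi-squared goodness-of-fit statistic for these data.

8.073

Total ratio parts = 16. Expected numbers out of 313:
  purple-flowered: 313 × 9/16 = 176.0625
  white-flowered: 313 × 7/16 = 136.9375
χ² = Σ (O − E)² / E
  purple-flowered: (201 − 176.0625)² / 176.0625 = 3.5321
  white-flowered: (112 − 136.9375)² / 136.9375 = 4.5413
χ² = 3.5321 + 4.5413 = 8.0734 ≈ 8.073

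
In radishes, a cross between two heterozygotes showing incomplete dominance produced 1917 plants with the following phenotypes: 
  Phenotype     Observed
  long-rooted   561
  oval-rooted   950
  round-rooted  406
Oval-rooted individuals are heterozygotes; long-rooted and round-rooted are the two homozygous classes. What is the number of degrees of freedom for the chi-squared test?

With incomplete dominance, a heterozygote × heterozygote cross gives a 1:2:1 phenotypic ratio.
A goodness-of-fit test with 3 phenotype classes has df = 3 − 1 = 2.

2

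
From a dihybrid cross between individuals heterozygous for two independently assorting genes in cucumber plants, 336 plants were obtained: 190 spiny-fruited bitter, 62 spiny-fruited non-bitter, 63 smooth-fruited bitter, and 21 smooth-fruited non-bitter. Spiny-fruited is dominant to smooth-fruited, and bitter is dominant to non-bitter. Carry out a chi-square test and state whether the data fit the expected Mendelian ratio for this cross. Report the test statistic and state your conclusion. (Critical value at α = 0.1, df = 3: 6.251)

A dihybrid F₂ with independent assortment and complete dominance at both loci gives a 9:3:3:1 phenotypic ratio.
Expected counts for N = 336 under a 9:3:3:1 ratio (total parts = 16):
  spiny-fruited bitter: 336 × 9/16 = 189
  spiny-fruited non-bitter: 336 × 3/16 = 63
  smooth-fruited bitter: 336 × 3/16 = 63
  smooth-fruited non-bitter: 336 × 1/16 = 21
χ² = Σ (O − E)² / E
  spiny-fruited bitter: (190 − 189)² / 189 = 0.0053
  spiny-fruited non-bitter: (62 − 63)² / 63 = 0.0159
  smooth-fruited bitter: (63 − 63)² / 63 = 0.0000
  smooth-fruited non-bitter: (21 − 21)² / 21 = 0.0000
χ² = 0.0053 + 0.0159 + 0.0000 + 0.0000 = 0.0212 ≈ 0.021
Degrees of freedom = 4 − 1 = 3; critical value at α = 0.1 is 6.251.
Since 0.021 < 6.251, we fail to reject the null hypothesis — the data are consistent with the 9:3:3:1 ratio.

0.021; consistent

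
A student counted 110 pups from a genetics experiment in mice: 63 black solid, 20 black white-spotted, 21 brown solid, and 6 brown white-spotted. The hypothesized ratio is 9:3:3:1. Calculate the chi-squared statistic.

0.158

Expected counts for N = 110 under a 9:3:3:1 ratio (total parts = 16):
  black solid: 110 × 9/16 = 61.875
  black white-spotted: 110 × 3/16 = 20.625
  brown solid: 110 × 3/16 = 20.625
  brown white-spotted: 110 × 1/16 = 6.875
χ² = Σ (O − E)² / E
  black solid: (63 − 61.875)² / 61.875 = 0.0205
  black white-spotted: (20 − 20.625)² / 20.625 = 0.0189
  brown solid: (21 − 20.625)² / 20.625 = 0.0068
  brown white-spotted: (6 − 6.875)² / 6.875 = 0.1114
χ² = 0.0205 + 0.0189 + 0.0068 + 0.1114 = 0.1576 ≈ 0.158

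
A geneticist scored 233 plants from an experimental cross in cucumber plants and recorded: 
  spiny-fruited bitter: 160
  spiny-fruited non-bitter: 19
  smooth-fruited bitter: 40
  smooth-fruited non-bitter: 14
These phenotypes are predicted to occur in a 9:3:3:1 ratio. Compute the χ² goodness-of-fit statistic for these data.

The 9:3:3:1 ratio has 16 parts, so with N = 233 the expected counts are:
  spiny-fruited bitter: 233 × 9/16 = 131.0625
  spiny-fruited non-bitter: 233 × 3/16 = 43.6875
  smooth-fruited bitter: 233 × 3/16 = 43.6875
  smooth-fruited non-bitter: 233 × 1/16 = 14.5625
χ² = Σ (O − E)² / E
  spiny-fruited bitter: (160 − 131.0625)² / 131.0625 = 6.3892
  spiny-fruited non-bitter: (19 − 43.6875)² / 43.6875 = 13.9507
  smooth-fruited bitter: (40 − 43.6875)² / 43.6875 = 0.3112
  smooth-fruited non-bitter: (14 − 14.5625)² / 14.5625 = 0.0217
χ² = 6.3892 + 13.9507 + 0.3112 + 0.0217 = 20.6728 ≈ 20.673

20.673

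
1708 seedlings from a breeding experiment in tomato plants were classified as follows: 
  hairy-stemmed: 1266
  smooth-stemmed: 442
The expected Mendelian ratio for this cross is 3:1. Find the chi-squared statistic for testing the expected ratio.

Under the 3:1 hypothesis (Σ ratio = 4, N = 1708):
  hairy-stemmed: 1708 × 3/4 = 1281
  smooth-stemmed: 1708 × 1/4 = 427
χ² = Σ (O − E)² / E
  hairy-stemmed: (1266 − 1281)² / 1281 = 0.1756
  smooth-stemmed: (442 − 427)² / 427 = 0.5269
χ² = 0.1756 + 0.5269 = 0.7025 ≈ 0.703

0.703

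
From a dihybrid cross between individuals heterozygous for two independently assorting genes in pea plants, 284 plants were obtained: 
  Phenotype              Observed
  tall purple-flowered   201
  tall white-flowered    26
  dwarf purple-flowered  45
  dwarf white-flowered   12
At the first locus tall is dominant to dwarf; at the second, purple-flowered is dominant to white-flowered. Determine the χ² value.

27.737

A dihybrid F₂ with independent assortment and complete dominance at both loci gives a 9:3:3:1 phenotypic ratio.
Under the 9:3:3:1 hypothesis (Σ ratio = 16, N = 284):
  tall purple-flowered: 284 × 9/16 = 159.75
  tall white-flowered: 284 × 3/16 = 53.25
  dwarf purple-flowered: 284 × 3/16 = 53.25
  dwarf white-flowered: 284 × 1/16 = 17.75
χ² = Σ (O − E)² / E
  tall purple-flowered: (201 − 159.75)² / 159.75 = 10.6514
  tall white-flowered: (26 − 53.25)² / 53.25 = 13.9448
  dwarf purple-flowered: (45 − 53.25)² / 53.25 = 1.2782
  dwarf white-flowered: (12 − 17.75)² / 17.75 = 1.8627
χ² = 10.6514 + 13.9448 + 1.2782 + 1.8627 = 27.7371 ≈ 27.737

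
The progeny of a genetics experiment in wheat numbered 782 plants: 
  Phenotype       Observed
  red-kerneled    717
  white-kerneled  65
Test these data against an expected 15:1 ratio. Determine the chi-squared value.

5.675

Under the 15:1 hypothesis (Σ ratio = 16, N = 782):
  red-kerneled: 782 × 15/16 = 733.125
  white-kerneled: 782 × 1/16 = 48.875
χ² = Σ (O − E)² / E
  red-kerneled: (717 − 733.125)² / 733.125 = 0.3547
  white-kerneled: (65 − 48.875)² / 48.875 = 5.3200
χ² = 0.3547 + 5.3200 = 5.6747 ≈ 5.675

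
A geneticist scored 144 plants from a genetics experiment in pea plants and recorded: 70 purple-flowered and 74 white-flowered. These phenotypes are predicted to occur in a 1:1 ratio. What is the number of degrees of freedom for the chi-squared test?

1

A goodness-of-fit test with 2 phenotype classes has df = 2 − 1 = 1.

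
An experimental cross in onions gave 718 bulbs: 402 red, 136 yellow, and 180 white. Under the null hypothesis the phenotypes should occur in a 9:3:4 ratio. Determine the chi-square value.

Expected counts for N = 718 under a 9:3:4 ratio (total parts = 16):
  red: 718 × 9/16 = 403.875
  yellow: 718 × 3/16 = 134.625
  white: 718 × 4/16 = 179.5
χ² = Σ (O − E)² / E
  red: (402 − 403.875)² / 403.875 = 0.0087
  yellow: (136 − 134.625)² / 134.625 = 0.0140
  white: (180 − 179.5)² / 179.5 = 0.0014
χ² = 0.0087 + 0.0140 + 0.0014 = 0.0241 ≈ 0.024

0.024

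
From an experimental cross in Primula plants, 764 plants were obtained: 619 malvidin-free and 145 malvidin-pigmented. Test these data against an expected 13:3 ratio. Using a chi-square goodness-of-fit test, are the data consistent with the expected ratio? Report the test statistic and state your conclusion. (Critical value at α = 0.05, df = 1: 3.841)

0.026; consistent

Expected counts for N = 764 under a 13:3 ratio (total parts = 16):
  malvidin-free: 764 × 13/16 = 620.75
  malvidin-pigmented: 764 × 3/16 = 143.25
χ² = Σ (O − E)² / E
  malvidin-free: (619 − 620.75)² / 620.75 = 0.0049
  malvidin-pigmented: (145 − 143.25)² / 143.25 = 0.0214
χ² = 0.0049 + 0.0214 = 0.0263 ≈ 0.026
Degrees of freedom = 2 − 1 = 1; critical value at α = 0.05 is 3.841.
Since 0.026 < 3.841, we fail to reject the null hypothesis — the data are consistent with the 13:3 ratio.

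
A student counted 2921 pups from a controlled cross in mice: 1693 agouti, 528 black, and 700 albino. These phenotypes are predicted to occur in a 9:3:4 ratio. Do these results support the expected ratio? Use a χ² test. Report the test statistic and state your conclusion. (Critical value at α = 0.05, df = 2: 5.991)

Expected counts for N = 2921 under a 9:3:4 ratio (total parts = 16):
  agouti: 2921 × 9/16 = 1643.0625
  black: 2921 × 3/16 = 547.6875
  albino: 2921 × 4/16 = 730.25
χ² = Σ (O − E)² / E
  agouti: (1693 − 1643.0625)² / 1643.0625 = 1.5177
  black: (528 − 547.6875)² / 547.6875 = 0.7077
  albino: (700 − 730.25)² / 730.25 = 1.2531
χ² = 1.5177 + 0.7077 + 1.2531 = 3.4785 ≈ 3.479
Degrees of freedom = 3 − 1 = 2; critical value at α = 0.05 is 5.991.
Since 3.479 < 5.991, we fail to reject the null hypothesis — the data are consistent with the 9:3:4 ratio.

3.479; consistent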